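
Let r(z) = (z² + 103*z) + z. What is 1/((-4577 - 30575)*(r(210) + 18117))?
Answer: -1/2954771664 ≈ -3.3844e-10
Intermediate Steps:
r(z) = z² + 104*z
1/((-4577 - 30575)*(r(210) + 18117)) = 1/((-4577 - 30575)*(210*(104 + 210) + 18117)) = 1/(-35152*(210*314 + 18117)) = 1/(-35152*(65940 + 18117)) = 1/(-35152*84057) = 1/(-2954771664) = -1/2954771664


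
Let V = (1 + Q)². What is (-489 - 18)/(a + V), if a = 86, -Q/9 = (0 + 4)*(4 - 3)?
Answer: -169/437 ≈ -0.38673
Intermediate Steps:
Q = -36 (Q = -9*(0 + 4)*(4 - 3) = -36 ≈ -36.000)
V = 1225 (V = (1 - 36)² = (-35)² = 1225)
(-489 - 18)/(a + V) = (-489 - 18)/(86 + 1225) = -507/1311 = -507*1/1311 = -169/437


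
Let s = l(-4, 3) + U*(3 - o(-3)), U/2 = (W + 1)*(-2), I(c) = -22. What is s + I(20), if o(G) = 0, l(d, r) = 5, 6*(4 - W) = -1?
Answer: -79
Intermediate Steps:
W = 25/6 (W = 4 - ⅙*(-1) = 4 + ⅙ = 25/6 ≈ 4.1667)
U = -62/3 (U = 2*((25/6 + 1)*(-2)) = 2*((31/6)*(-2)) = 2*(-31/3) = -62/3 ≈ -20.667)
s = -57 (s = 5 - 62*(3 - 1*0)/3 = 5 - 62*(3 + 0)/3 = 5 - 62/3*3 = 5 - 62 = -57)
s + I(20) = -57 - 22 = -79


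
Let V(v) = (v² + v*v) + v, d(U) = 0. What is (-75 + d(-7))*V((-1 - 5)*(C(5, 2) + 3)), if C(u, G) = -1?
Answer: -20700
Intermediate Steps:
V(v) = v + 2*v² (V(v) = (v² + v²) + v = 2*v² + v = v + 2*v²)
(-75 + d(-7))*V((-1 - 5)*(C(5, 2) + 3)) = (-75 + 0)*(((-1 - 5)*(-1 + 3))*(1 + 2*((-1 - 5)*(-1 + 3)))) = -75*(-6*2)*(1 + 2*(-6*2)) = -(-900)*(1 + 2*(-12)) = -(-900)*(1 - 24) = -(-900)*(-23) = -75*276 = -20700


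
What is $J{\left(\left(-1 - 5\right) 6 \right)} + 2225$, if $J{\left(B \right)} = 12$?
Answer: $2237$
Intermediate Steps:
$J{\left(\left(-1 - 5\right) 6 \right)} + 2225 = 12 + 2225 = 2237$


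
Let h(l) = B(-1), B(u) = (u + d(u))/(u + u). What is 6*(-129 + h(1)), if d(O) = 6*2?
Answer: -807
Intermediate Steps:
d(O) = 12
B(u) = (12 + u)/(2*u) (B(u) = (u + 12)/(u + u) = (12 + u)/((2*u)) = (12 + u)*(1/(2*u)) = (12 + u)/(2*u))
h(l) = -11/2 (h(l) = (½)*(12 - 1)/(-1) = (½)*(-1)*11 = -11/2)
6*(-129 + h(1)) = 6*(-129 - 11/2) = 6*(-269/2) = -807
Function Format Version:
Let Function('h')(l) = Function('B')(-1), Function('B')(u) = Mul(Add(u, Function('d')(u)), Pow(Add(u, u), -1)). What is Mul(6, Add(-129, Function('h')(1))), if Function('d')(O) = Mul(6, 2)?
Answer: -807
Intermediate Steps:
Function('d')(O) = 12
Function('B')(u) = Mul(Rational(1, 2), Pow(u, -1), Add(12, u)) (Function('B')(u) = Mul(Add(u, 12), Pow(Add(u, u), -1)) = Mul(Add(12, u), Pow(Mul(2, u), -1)) = Mul(Add(12, u), Mul(Rational(1, 2), Pow(u, -1))) = Mul(Rational(1, 2), Pow(u, -1), Add(12, u)))
Function('h')(l) = Rational(-11, 2) (Function('h')(l) = Mul(Rational(1, 2), Pow(-1, -1), Add(12, -1)) = Mul(Rational(1, 2), -1, 11) = Rational(-11, 2))
Mul(6, Add(-129, Function('h')(1))) = Mul(6, Add(-129, Rational(-11, 2))) = Mul(6, Rational(-269, 2)) = -807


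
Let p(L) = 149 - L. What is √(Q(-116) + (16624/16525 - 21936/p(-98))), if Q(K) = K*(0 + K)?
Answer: 4*√556787741184311/816335 ≈ 115.62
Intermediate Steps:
Q(K) = K² (Q(K) = K*K = K²)
√(Q(-116) + (16624/16525 - 21936/p(-98))) = √((-116)² + (16624/16525 - 21936/(149 - 1*(-98)))) = √(13456 + (16624*(1/16525) - 21936/(149 + 98))) = √(13456 + (16624/16525 - 21936/247)) = √(13456 - 358386272/4081675) = √(54564632528/4081675) = 4*√556787741184311/816335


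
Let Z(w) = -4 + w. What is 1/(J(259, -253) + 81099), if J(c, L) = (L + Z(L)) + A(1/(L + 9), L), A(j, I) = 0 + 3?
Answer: 1/80592 ≈ 1.2408e-5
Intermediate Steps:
A(j, I) = 3
J(c, L) = -1 + 2*L (J(c, L) = (L + (-4 + L)) + 3 = (-4 + 2*L) + 3 = -1 + 2*L)
1/(J(259, -253) + 81099) = 1/((-1 + 2*(-253)) + 81099) = 1/((-1 - 506) + 81099) = 1/(-507 + 81099) = 1/80592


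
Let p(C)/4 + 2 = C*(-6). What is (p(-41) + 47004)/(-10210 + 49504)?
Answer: 23990/19647 ≈ 1.2211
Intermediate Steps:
p(C) = -8 - 24*C (p(C) = -8 + 4*(C*(-6)) = -8 + 4*(-6*C) = -8 - 24*C)
(p(-41) + 47004)/(-10210 + 49504) = ((-8 - 24*(-41)) + 47004)/(-10210 + 49504) = ((-8 + 984) + 47004)/39294 = (976 + 47004)*(1/39294) = 47980*(1/39294) = 23990/19647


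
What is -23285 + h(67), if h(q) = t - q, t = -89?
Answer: -23441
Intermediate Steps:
h(q) = -89 - q
-23285 + h(67) = -23285 + (-89 - 1*67) = -23285 + (-89 - 67) = -23285 - 156 = -23441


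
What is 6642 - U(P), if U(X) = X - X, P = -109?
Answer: 6642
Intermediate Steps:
U(X) = 0
6642 - U(P) = 6642 - 1*0 = 6642 + 0 = 6642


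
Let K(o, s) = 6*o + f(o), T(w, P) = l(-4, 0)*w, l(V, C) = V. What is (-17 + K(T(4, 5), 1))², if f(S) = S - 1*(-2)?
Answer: 16129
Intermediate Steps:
f(S) = 2 + S (f(S) = S + 2 = 2 + S)
T(w, P) = -4*w
K(o, s) = 2 + 7*o (K(o, s) = 6*o + (2 + o) = 2 + 7*o)
(-17 + K(T(4, 5), 1))² = (-17 + (2 + 7*(-4*4)))² = (-17 + (2 + 7*(-16)))² = (-17 + (2 - 112))² = (-17 - 110)² = (-127)² = 16129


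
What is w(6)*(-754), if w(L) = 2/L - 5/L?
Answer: 377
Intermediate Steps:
w(L) = -3/L
w(6)*(-754) = -3/6*(-754) = -3*1/6*(-754) = -1/2*(-754) = 377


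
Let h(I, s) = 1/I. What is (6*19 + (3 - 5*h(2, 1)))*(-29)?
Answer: -6641/2 ≈ -3320.5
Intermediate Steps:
(6*19 + (3 - 5*h(2, 1)))*(-29) = (6*19 + (3 - 5/2))*(-29) = (114 + (3 - 5*1/2))*(-29) = (114 + (3 - 5/2))*(-29) = (114 + 1/2)*(-29) = (229/2)*(-29) = -6641/2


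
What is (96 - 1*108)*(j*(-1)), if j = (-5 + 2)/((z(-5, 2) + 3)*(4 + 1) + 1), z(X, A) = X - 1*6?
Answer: 12/13 ≈ 0.92308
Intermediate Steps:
z(X, A) = -6 + X (z(X, A) = X - 6 = -6 + X)
j = 1/13 (j = (-5 + 2)/(((-6 - 5) + 3)*(4 + 1) + 1) = -3/((-11 + 3)*5 + 1) = -3/(-8*5 + 1) = -3/(-40 + 1) = -3/(-39) = -3*(-1/39) = 1/13 ≈ 0.076923)
(96 - 1*108)*(j*(-1)) = (96 - 1*108)*((1/13)*(-1)) = (96 - 108)*(-1/13) = -12*(-1/13) = 12/13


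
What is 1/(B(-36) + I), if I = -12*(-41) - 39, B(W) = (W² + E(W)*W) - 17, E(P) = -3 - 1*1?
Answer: 1/1876 ≈ 0.00053305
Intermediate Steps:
E(P) = -4 (E(P) = -3 - 1 = -4)
B(W) = -17 + W² - 4*W (B(W) = (W² - 4*W) - 17 = -17 + W² - 4*W)
I = 453 (I = 492 - 39 = 453)
1/(B(-36) + I) = 1/((-17 + (-36)² - 4*(-36)) + 453) = 1/((-17 + 1296 + 144) + 453) = 1/(1423 + 453) = 1/1876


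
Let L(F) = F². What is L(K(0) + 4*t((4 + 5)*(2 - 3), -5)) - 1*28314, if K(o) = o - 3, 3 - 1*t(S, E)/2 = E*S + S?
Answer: 42975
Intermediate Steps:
t(S, E) = 6 - 2*S - 2*E*S (t(S, E) = 6 - 2*(E*S + S) = 6 - 2*(S + E*S) = 6 + (-2*S - 2*E*S) = 6 - 2*S - 2*E*S)
K(o) = -3 + o
L(K(0) + 4*t((4 + 5)*(2 - 3), -5)) - 1*28314 = ((-3 + 0) + 4*(6 - 2*(4 + 5)*(2 - 3) - 2*(-5)*(4 + 5)*(2 - 3)))² - 1*28314 = (-3 + 4*(6 - 18*(-1) - 2*(-5)*9*(-1)))² - 28314 = (-3 + 4*(6 - 2*(-9) - 2*(-5)*(-9)))² - 28314 = (-3 + 4*(6 + 18 - 90))² - 28314 = (-3 + 4*(-66))² - 28314 = (-3 - 264)² - 28314 = (-267)² - 28314 = 71289 - 28314 = 42975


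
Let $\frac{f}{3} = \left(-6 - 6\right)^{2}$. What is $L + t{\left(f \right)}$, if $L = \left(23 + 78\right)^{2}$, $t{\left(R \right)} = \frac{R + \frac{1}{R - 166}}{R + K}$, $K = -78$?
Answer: $\frac{960681877}{94164} \approx 10202.0$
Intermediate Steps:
$f = 432$ ($f = 3 \left(-6 - 6\right)^{2} = 3 \left(-12\right)^{2} = 3 \cdot 144 = 432$)
$t{\left(R \right)} = \frac{R + \frac{1}{-166 + R}}{-78 + R}$ ($t{\left(R \right)} = \frac{R + \frac{1}{R - 166}}{R - 78} = \frac{R + \frac{1}{-166 + R}}{-78 + R}$)
$L = 10201$ ($L = 101^{2} = 10201$)
$L + t{\left(f \right)} = 10201 + \frac{1 + 432^{2} - 71712}{12948 + 432^{2} - 105408} = 10201 + \frac{1 + 186624 - 71712}{12948 + 186624 - 105408} = 10201 + \frac{1}{94164} \cdot 114913 = 10201 + \frac{114913}{94164} = \frac{960681877}{94164}$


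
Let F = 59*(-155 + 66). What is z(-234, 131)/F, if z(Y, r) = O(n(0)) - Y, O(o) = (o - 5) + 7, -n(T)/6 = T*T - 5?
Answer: -266/5251 ≈ -0.050657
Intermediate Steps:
n(T) = 30 - 6*T² (n(T) = -6*(T*T - 5) = -6*(T² - 5) = -6*(-5 + T²) = 30 - 6*T²)
O(o) = 2 + o (O(o) = (-5 + o) + 7 = 2 + o)
z(Y, r) = 32 - Y (z(Y, r) = (2 + (30 - 6*0²)) - Y = (2 + (30 - 6*0)) - Y = (2 + (30 + 0)) - Y = (2 + 30) - Y = 32 - Y)
F = -5251 (F = 59*(-89) = -5251)
z(-234, 131)/F = (32 - 1*(-234))/(-5251) = (32 + 234)*(-1/5251) = 266*(-1/5251) = -266/5251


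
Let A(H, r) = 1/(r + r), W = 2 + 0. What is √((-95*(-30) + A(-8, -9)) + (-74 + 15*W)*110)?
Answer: I*√71642/6 ≈ 44.61*I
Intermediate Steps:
W = 2
A(H, r) = 1/(2*r)
√((-95*(-30) + A(-8, -9)) + (-74 + 15*W)*110) = √((-95*(-30) + (½)/(-9)) + (-74 + 15*2)*110) = √((2850 + (½)*(-⅑)) + (-74 + 30)*110) = √((2850 - 1/18) - 44*110) = √(51299/18 - 4840) = √(-35821/18) = I*√71642/6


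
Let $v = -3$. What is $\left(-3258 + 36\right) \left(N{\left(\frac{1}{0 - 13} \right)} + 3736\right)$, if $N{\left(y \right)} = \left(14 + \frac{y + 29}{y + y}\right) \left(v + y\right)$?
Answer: $- \frac{178911216}{13} \approx -1.3762 \cdot 10^{7}$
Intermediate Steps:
$N{\left(y \right)} = \left(-3 + y\right) \left(14 + \frac{29 + y}{2 y}\right)$ ($N{\left(y \right)} = \left(14 + \frac{y + 29}{y + y}\right) \left(-3 + y\right) = \left(14 + \frac{29 + y}{2 y}\right) \left(-3 + y\right) = \left(-3 + y\right) \left(14 + \frac{29 + y}{2 y}\right)$)
$\left(-3258 + 36\right) \left(N{\left(\frac{1}{0 - 13} \right)} + 3736\right) = \left(-3258 + 36\right) \left(\frac{29 \left(-3 + \frac{-2 + \frac{1}{0 - 13}}{0 - 13}\right)}{2 \frac{1}{0 - 13}} + 3736\right) = - 3222 \left(\frac{29 \left(-3 + \frac{-2 + \frac{1}{-13}}{-13}\right)}{2 \frac{1}{-13}} + 3736\right) = - 3222 \left(\frac{29 \left(-3 - \frac{-2 - \frac{1}{13}}{13}\right)}{2 \left(- \frac{1}{13}\right)} + 3736\right) = - 3222 \left(\frac{29}{2} \left(-13\right) \left(-3 - - \frac{27}{169}\right) + 3736\right) = - 3222 \left(\frac{29}{2} \left(-13\right) \left(-3 + \frac{27}{169}\right) + 3736\right) = - 3222 \left(\frac{29}{2} \left(-13\right) \left(- \frac{480}{169}\right) + 3736\right) = - 3222 \left(\frac{6960}{13} + 3736\right) = \left(-3222\right) \frac{55528}{13} = - \frac{178911216}{13}$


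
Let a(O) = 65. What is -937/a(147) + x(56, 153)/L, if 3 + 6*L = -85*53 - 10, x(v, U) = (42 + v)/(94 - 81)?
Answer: -706051/48945 ≈ -14.425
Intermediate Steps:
x(v, U) = 42/13 + v/13 (x(v, U) = (42 + v)/13 = (42 + v)*(1/13) = 42/13 + v/13)
L = -753 (L = -1/2 + (-85*53 - 10)/6 = -1/2 + (-4505 - 10)/6 = -1/2 + (1/6)*(-4515) = -1/2 - 1505/2 = -753)
-937/a(147) + x(56, 153)/L = -937/65 + (42/13 + (1/13)*56)/(-753) = -937*1/65 + (42/13 + 56/13)*(-1/753) = -937/65 + (98/13)*(-1/753) = -937/65 - 98/9789 = -706051/48945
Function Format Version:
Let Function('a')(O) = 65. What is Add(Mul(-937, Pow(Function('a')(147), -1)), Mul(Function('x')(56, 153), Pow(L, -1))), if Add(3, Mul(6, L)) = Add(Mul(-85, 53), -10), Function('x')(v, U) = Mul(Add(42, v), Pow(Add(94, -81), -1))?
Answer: Rational(-706051, 48945) ≈ -14.425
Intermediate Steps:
Function('x')(v, U) = Add(Rational(42, 13), Mul(Rational(1, 13), v)) (Function('x')(v, U) = Mul(Add(42, v), Pow(13, -1)) = Mul(Add(42, v), Rational(1, 13)) = Add(Rational(42, 13), Mul(Rational(1, 13), v)))
L = -753 (L = Add(Rational(-1, 2), Mul(Rational(1, 6), Add(Mul(-85, 53), -10))) = Add(Rational(-1, 2), Mul(Rational(1, 6), Add(-4505, -10))) = Add(Rational(-1, 2), Mul(Rational(1, 6), -4515)) = Add(Rational(-1, 2), Rational(-1505, 2)) = -753)
Add(Mul(-937, Pow(Function('a')(147), -1)), Mul(Function('x')(56, 153), Pow(L, -1))) = Add(Mul(-937, Pow(65, -1)), Mul(Add(Rational(42, 13), Mul(Rational(1, 13), 56)), Pow(-753, -1))) = Add(Mul(-937, Rational(1, 65)), Mul(Add(Rational(42, 13), Rational(56, 13)), Rational(-1, 753))) = Add(Rational(-937, 65), Mul(Rational(98, 13), Rational(-1, 753))) = Add(Rational(-937, 65), Rational(-98, 9789)) = Rational(-706051, 48945)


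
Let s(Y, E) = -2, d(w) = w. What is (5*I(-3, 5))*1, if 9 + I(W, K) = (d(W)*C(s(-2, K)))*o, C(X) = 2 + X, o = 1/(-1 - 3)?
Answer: -45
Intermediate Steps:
o = -¼ (o = 1/(-4) = -¼ ≈ -0.25000)
I(W, K) = -9 (I(W, K) = -9 + (W*(2 - 2))*(-¼) = -9 + (W*0)*(-¼) = -9 + 0*(-¼) = -9 + 0 = -9)
(5*I(-3, 5))*1 = (5*(-9))*1 = -45*1 = -45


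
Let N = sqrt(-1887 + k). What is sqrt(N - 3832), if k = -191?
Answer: sqrt(-3832 + I*sqrt(2078)) ≈ 0.3682 + 61.904*I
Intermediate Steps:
N = I*sqrt(2078) (N = sqrt(-1887 - 191) = sqrt(-2078) = I*sqrt(2078) ≈ 45.585*I)
sqrt(N - 3832) = sqrt(I*sqrt(2078) - 3832) = sqrt(-3832 + I*sqrt(2078))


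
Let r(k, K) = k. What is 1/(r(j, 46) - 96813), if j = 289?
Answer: -1/96524 ≈ -1.0360e-5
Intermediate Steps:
1/(r(j, 46) - 96813) = 1/(289 - 96813) = 1/(-96524) = -1/96524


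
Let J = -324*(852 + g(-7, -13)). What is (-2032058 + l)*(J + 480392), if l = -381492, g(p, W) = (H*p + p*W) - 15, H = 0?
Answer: -433763206000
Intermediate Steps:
g(p, W) = -15 + W*p (g(p, W) = (0*p + p*W) - 15 = (0 + W*p) - 15 = W*p - 15 = -15 + W*p)
J = -300672 (J = -324*(852 + (-15 - 13*(-7))) = -324*(852 + (-15 + 91)) = -324*(852 + 76) = -324*928 = -300672)
(-2032058 + l)*(J + 480392) = (-2032058 - 381492)*(-300672 + 480392) = -2413550*179720 = -433763206000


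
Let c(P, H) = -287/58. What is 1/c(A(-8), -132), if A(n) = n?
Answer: -58/287 ≈ -0.20209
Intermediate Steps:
c(P, H) = -287/58 (c(P, H) = -287*1/58 = -287/58)
1/c(A(-8), -132) = 1/(-287/58) = -58/287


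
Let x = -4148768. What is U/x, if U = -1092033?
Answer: 1092033/4148768 ≈ 0.26322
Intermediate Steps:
U/x = -1092033/(-4148768) = -1092033*(-1/4148768) = 1092033/4148768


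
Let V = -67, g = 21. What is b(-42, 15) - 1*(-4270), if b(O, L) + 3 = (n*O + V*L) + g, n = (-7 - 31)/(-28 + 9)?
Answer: 3199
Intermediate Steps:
n = 2 (n = -38/(-19) = -38*(-1/19) = 2)
b(O, L) = 18 - 67*L + 2*O (b(O, L) = -3 + ((2*O - 67*L) + 21) = -3 + ((-67*L + 2*O) + 21) = -3 + (21 - 67*L + 2*O) = 18 - 67*L + 2*O)
b(-42, 15) - 1*(-4270) = (18 - 67*15 + 2*(-42)) - 1*(-4270) = (18 - 1005 - 84) + 4270 = -1071 + 4270 = 3199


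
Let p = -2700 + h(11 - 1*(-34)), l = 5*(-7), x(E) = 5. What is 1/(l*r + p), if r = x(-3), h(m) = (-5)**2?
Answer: -1/2850 ≈ -0.00035088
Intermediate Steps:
h(m) = 25
r = 5
l = -35
p = -2675 (p = -2700 + 25 = -2675)
1/(l*r + p) = 1/(-35*5 - 2675) = 1/(-175 - 2675) = 1/(-2850) = -1/2850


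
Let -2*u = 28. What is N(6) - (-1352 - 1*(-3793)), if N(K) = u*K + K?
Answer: -2519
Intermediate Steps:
u = -14 (u = -½*28 = -14)
N(K) = -13*K (N(K) = -14*K + K = -13*K)
N(6) - (-1352 - 1*(-3793)) = -13*6 - (-1352 - 1*(-3793)) = -78 - (-1352 + 3793) = -78 - 1*2441 = -78 - 2441 = -2519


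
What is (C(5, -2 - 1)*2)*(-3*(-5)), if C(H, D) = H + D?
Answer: 60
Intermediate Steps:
C(H, D) = D + H
(C(5, -2 - 1)*2)*(-3*(-5)) = (((-2 - 1) + 5)*2)*(-3*(-5)) = ((-3 + 5)*2)*15 = (2*2)*15 = 4*15 = 60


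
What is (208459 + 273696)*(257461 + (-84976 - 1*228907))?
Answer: -27204149410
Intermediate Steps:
(208459 + 273696)*(257461 + (-84976 - 1*228907)) = 482155*(257461 + (-84976 - 228907)) = 482155*(257461 - 313883) = 482155*(-56422) = -27204149410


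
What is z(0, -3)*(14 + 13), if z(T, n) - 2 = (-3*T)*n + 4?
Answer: 162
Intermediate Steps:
z(T, n) = 6 - 3*T*n (z(T, n) = 2 + ((-3*T)*n + 4) = 2 + (-3*T*n + 4) = 2 + (4 - 3*T*n) = 6 - 3*T*n)
z(0, -3)*(14 + 13) = (6 - 3*0*(-3))*(14 + 13) = (6 + 0)*27 = 6*27 = 162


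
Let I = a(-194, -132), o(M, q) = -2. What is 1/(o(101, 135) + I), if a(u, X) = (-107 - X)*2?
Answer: 1/48 ≈ 0.020833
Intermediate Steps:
a(u, X) = -214 - 2*X
I = 50 (I = -214 - 2*(-132) = -214 + 264 = 50)
1/(o(101, 135) + I) = 1/(-2 + 50) = 1/48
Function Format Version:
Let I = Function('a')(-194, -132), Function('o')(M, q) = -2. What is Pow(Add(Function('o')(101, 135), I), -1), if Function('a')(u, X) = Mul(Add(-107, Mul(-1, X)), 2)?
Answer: Rational(1, 48) ≈ 0.020833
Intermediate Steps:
Function('a')(u, X) = Add(-214, Mul(-2, X))
I = 50 (I = Add(-214, Mul(-2, -132)) = Add(-214, 264) = 50)
Pow(Add(Function('o')(101, 135), I), -1) = Pow(Add(-2, 50), -1) = Pow(48, -1) = Rational(1, 48)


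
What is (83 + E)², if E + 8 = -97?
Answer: 484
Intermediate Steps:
E = -105 (E = -8 - 97 = -105)
(83 + E)² = (83 - 105)² = (-22)² = 484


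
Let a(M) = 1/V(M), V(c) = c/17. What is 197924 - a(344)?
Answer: 68085839/344 ≈ 1.9792e+5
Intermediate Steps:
V(c) = c/17 (V(c) = c*(1/17) = c/17)
a(M) = 17/M (a(M) = 1/(M/17) = 17/M)
197924 - a(344) = 197924 - 17/344 = 68085839/344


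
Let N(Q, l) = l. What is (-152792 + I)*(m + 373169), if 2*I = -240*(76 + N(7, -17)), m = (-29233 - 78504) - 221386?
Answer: -7041722112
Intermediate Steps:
m = -329123 (m = -107737 - 221386 = -329123)
I = -7080 (I = (-240*(76 - 17))/2 = (-240*59)/2 = (½)*(-14160) = -7080)
(-152792 + I)*(m + 373169) = (-152792 - 7080)*(-329123 + 373169) = -159872*44046 = -7041722112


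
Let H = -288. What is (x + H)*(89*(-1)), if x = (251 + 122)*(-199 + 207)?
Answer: -239944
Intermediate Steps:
x = 2984 (x = 373*8 = 2984)
(x + H)*(89*(-1)) = (2984 - 288)*(89*(-1)) = 2696*(-89) = -239944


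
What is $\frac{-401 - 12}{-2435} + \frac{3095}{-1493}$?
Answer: $- \frac{6919716}{3635455} \approx -1.9034$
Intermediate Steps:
$\frac{-401 - 12}{-2435} + \frac{3095}{-1493} = \left(-401 - 12\right) \left(- \frac{1}{2435}\right) + 3095 \left(- \frac{1}{1493}\right) = \left(-413\right) \left(- \frac{1}{2435}\right) - \frac{3095}{1493} = \frac{413}{2435} - \frac{3095}{1493} = - \frac{6919716}{3635455}$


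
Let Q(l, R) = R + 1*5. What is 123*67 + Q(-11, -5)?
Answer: 8241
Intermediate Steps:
Q(l, R) = 5 + R (Q(l, R) = R + 5 = 5 + R)
123*67 + Q(-11, -5) = 123*67 + (5 - 5) = 8241 + 0 = 8241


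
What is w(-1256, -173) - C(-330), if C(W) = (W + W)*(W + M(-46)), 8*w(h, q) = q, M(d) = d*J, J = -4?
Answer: -771053/8 ≈ -96382.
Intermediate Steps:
M(d) = -4*d (M(d) = d*(-4) = -4*d)
w(h, q) = q/8
C(W) = 2*W*(184 + W) (C(W) = (W + W)*(W - 4*(-46)) = (2*W)*(W + 184) = (2*W)*(184 + W) = 2*W*(184 + W))
w(-1256, -173) - C(-330) = (⅛)*(-173) - 2*(-330)*(184 - 330) = -173/8 - 2*(-330)*(-146) = -173/8 - 1*96360 = -173/8 - 96360 = -771053/8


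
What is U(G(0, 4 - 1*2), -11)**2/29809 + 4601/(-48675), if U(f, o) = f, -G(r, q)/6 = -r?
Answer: -4601/48675 ≈ -0.094525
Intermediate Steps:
G(r, q) = 6*r (G(r, q) = -(-6)*r = 6*r)
U(G(0, 4 - 1*2), -11)**2/29809 + 4601/(-48675) = (6*0)**2/29809 + 4601/(-48675) = 0**2*(1/29809) + 4601*(-1/48675) = 0*(1/29809) - 4601/48675 = 0 - 4601/48675 = -4601/48675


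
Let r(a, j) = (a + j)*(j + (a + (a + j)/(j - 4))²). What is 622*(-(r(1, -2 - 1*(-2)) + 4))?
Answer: -22703/8 ≈ -2837.9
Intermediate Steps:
r(a, j) = (a + j)*(j + (a + (a + j)/(-4 + j))²)
622*(-(r(1, -2 - 1*(-2)) + 4)) = 622*(-((1*((-2 - 1*(-2)) - 3*1 + 1*(-2 - 1*(-2)))² + (-2 - 1*(-2))*((-2 - 1*(-2)) - 3*1 + 1*(-2 - 1*(-2)))² + (-2 - 1*(-2))*(-4 + (-2 - 1*(-2)))²*(1 + (-2 - 1*(-2))))/(-4 + (-2 - 1*(-2)))² + 4)) = 622*(-((1*((-2 + 2) - 3 + 1*(-2 + 2))² + (-2 + 2)*((-2 + 2) - 3 + 1*(-2 + 2))² + (-2 + 2)*(-4 + (-2 + 2))²*(1 + (-2 + 2)))/(-4 + (-2 + 2))² + 4)) = 622*(-((1*(0 - 3 + 1*0)² + 0*(0 - 3 + 1*0)² + 0*(-4 + 0)²*(1 + 0))/(-4 + 0)² + 4)) = 622*(-((1*(0 - 3 + 0)² + 0*(0 - 3 + 0)² + 0*(-4)²*1)/(-4)² + 4)) = 622*(-((1*(-3)² + 0*(-3)² + 0*16*1)/16 + 4)) = 622*(-((1*9 + 0*9 + 0)/16 + 4)) = 622*(-((9 + 0 + 0)/16 + 4)) = 622*(-((1/16)*9 + 4)) = 622*(-(9/16 + 4)) = 622*(-1*73/16) = 622*(-73/16) = -22703/8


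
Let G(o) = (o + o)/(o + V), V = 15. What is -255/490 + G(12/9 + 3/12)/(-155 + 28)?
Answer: -1292647/2476754 ≈ -0.52191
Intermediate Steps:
G(o) = 2*o/(15 + o) (G(o) = (o + o)/(o + 15) = (2*o)/(15 + o) = 2*o/(15 + o))
-255/490 + G(12/9 + 3/12)/(-155 + 28) = -255/490 + (2*(12/9 + 3/12)/(15 + (12/9 + 3/12)))/(-155 + 28) = -255*1/490 + (2*(12*(1/9) + 3*(1/12))/(15 + (12*(1/9) + 3*(1/12))))/(-127) = -51/98 + (2*(4/3 + 1/4)/(15 + (4/3 + 1/4)))*(-1/127) = -51/98 + (2*(19/12)/(15 + 19/12))*(-1/127) = -51/98 + (2*(19/12)/(199/12))*(-1/127) = -51/98 + (2*(19/12)*(12/199))*(-1/127) = -51/98 + (38/199)*(-1/127) = -51/98 - 38/25273 = -1292647/2476754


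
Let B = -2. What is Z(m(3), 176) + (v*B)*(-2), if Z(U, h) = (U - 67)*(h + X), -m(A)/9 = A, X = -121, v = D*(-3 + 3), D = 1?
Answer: -5170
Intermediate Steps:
v = 0 (v = 1*(-3 + 3) = 1*0 = 0)
m(A) = -9*A
Z(U, h) = (-121 + h)*(-67 + U) (Z(U, h) = (U - 67)*(h - 121) = (-67 + U)*(-121 + h) = (-121 + h)*(-67 + U))
Z(m(3), 176) + (v*B)*(-2) = (8107 - (-1089)*3 - 67*176 - 9*3*176) + (0*(-2))*(-2) = (8107 - 121*(-27) - 11792 - 27*176) + 0*(-2) = (8107 + 3267 - 11792 - 4752) + 0 = -5170 + 0 = -5170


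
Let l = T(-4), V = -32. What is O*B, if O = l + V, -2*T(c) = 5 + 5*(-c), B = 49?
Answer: -4361/2 ≈ -2180.5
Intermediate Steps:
T(c) = -5/2 + 5*c/2 (T(c) = -(5 + 5*(-c))/2 = -(5 - 5*c)/2 = -5/2 + 5*c/2)
l = -25/2 (l = -5/2 + (5/2)*(-4) = -5/2 - 10 = -25/2 ≈ -12.500)
O = -89/2 (O = -25/2 - 32 = -89/2 ≈ -44.500)
O*B = -89/2*49 = -4361/2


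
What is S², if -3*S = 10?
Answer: 100/9 ≈ 11.111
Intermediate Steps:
S = -10/3 (S = -⅓*10 = -10/3 ≈ -3.3333)
S² = (-10/3)² = 100/9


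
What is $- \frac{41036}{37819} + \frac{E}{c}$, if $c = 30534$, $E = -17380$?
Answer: $- \frac{955143722}{577382673} \approx -1.6543$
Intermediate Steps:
$- \frac{41036}{37819} + \frac{E}{c} = - \frac{41036}{37819} - \frac{17380}{30534} = \left(-41036\right) \frac{1}{37819} - \frac{8690}{15267} = - \frac{41036}{37819} - \frac{8690}{15267} = - \frac{955143722}{577382673}$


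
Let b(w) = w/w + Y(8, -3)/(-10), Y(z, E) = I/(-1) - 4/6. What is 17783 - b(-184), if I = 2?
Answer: 266726/15 ≈ 17782.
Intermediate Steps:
Y(z, E) = -8/3 (Y(z, E) = 2/(-1) - 4/6 = 2*(-1) - 4*⅙ = -2 - ⅔ = -8/3)
b(w) = 19/15 (b(w) = w/w - 8/3/(-10) = 1 - 8/3*(-⅒) = 1 + 4/15 = 19/15)
17783 - b(-184) = 17783 - 1*19/15 = 17783 - 19/15 = 266726/15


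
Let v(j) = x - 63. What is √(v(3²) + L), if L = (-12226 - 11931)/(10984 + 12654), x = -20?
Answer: 3*I*√5216410202/23638 ≈ 9.1664*I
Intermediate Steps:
L = -24157/23638 ≈ -1.0220
v(j) = -83 (v(j) = -20 - 63 = -83)
√(v(3²) + L) = √(-83 - 24157/23638) = √(-1986111/23638) = 3*I*√5216410202/23638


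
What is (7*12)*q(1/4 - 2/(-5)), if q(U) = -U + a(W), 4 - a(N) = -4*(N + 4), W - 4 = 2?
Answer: 18207/5 ≈ 3641.4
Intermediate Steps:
W = 6 (W = 4 + 2 = 6)
a(N) = 20 + 4*N (a(N) = 4 - (-4)*(N + 4) = 4 - (-4)*(4 + N) = 4 - (-16 - 4*N) = 4 + (16 + 4*N) = 20 + 4*N)
q(U) = 44 - U (q(U) = -U + (20 + 4*6) = -U + (20 + 24) = -U + 44 = 44 - U)
(7*12)*q(1/4 - 2/(-5)) = (7*12)*(44 - (1/4 - 2/(-5))) = 84*(44 - (1*(1/4) - 2*(-1/5))) = 84*(44 - (1/4 + 2/5)) = 84*(44 - 1*13/20) = 84*(44 - 13/20) = 84*(867/20) = 18207/5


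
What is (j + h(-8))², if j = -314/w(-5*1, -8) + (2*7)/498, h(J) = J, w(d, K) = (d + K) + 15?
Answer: 1687402084/62001 ≈ 27216.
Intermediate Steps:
w(d, K) = 15 + K + d (w(d, K) = (K + d) + 15 = 15 + K + d)
j = -39086/249 (j = -314/(15 - 8 - 5*1) + (2*7)/498 = -314/(15 - 8 - 5) + 14*(1/498) = -314/2 + 7/249 = -314*½ + 7/249 = -157 + 7/249 = -39086/249 ≈ -156.97)
(j + h(-8))² = (-39086/249 - 8)² = (-41078/249)² = 1687402084/62001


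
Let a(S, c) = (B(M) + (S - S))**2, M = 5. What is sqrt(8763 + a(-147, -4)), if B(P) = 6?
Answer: sqrt(8799) ≈ 93.803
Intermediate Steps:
a(S, c) = 36 (a(S, c) = (6 + (S - S))**2 = (6 + 0)**2 = 6**2 = 36)
sqrt(8763 + a(-147, -4)) = sqrt(8763 + 36) = sqrt(8799)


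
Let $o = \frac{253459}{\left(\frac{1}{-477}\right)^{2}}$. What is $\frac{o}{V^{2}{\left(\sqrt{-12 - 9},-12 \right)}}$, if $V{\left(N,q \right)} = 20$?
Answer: $\frac{57669272811}{400} \approx 1.4417 \cdot 10^{8}$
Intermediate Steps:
$o = 57669272811$ ($o = \frac{253459}{\left(- \frac{1}{477}\right)^{2}} = 253459 \frac{1}{\frac{1}{227529}} = 253459 \cdot 227529 = 57669272811$)
$\frac{o}{V^{2}{\left(\sqrt{-12 - 9},-12 \right)}} = \frac{57669272811}{20^{2}} = \frac{57669272811}{400}$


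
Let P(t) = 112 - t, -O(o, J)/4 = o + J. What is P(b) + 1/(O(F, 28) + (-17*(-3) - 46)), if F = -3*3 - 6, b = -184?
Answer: 13911/47 ≈ 295.98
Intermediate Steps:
F = -15 (F = -9 - 6 = -15)
O(o, J) = -4*J - 4*o (O(o, J) = -4*(o + J) = -4*(J + o) = -4*J - 4*o)
P(b) + 1/(O(F, 28) + (-17*(-3) - 46)) = (112 - 1*(-184)) + 1/((-4*28 - 4*(-15)) + (-17*(-3) - 46)) = (112 + 184) + 1/((-112 + 60) + (51 - 46)) = 296 + 1/(-52 + 5) = 296 + 1/(-47) = 296 - 1/47 = 13911/47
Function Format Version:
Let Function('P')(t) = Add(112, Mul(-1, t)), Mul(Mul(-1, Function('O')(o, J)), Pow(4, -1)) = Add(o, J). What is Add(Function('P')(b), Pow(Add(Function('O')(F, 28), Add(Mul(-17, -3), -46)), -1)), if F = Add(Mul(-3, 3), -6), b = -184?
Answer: Rational(13911, 47) ≈ 295.98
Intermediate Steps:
F = -15 (F = Add(-9, -6) = -15)
Function('O')(o, J) = Add(Mul(-4, J), Mul(-4, o)) (Function('O')(o, J) = Mul(-4, Add(o, J)) = Mul(-4, Add(J, o)) = Add(Mul(-4, J), Mul(-4, o)))
Add(Function('P')(b), Pow(Add(Function('O')(F, 28), Add(Mul(-17, -3), -46)), -1)) = Add(Add(112, Mul(-1, -184)), Pow(Add(Add(Mul(-4, 28), Mul(-4, -15)), Add(Mul(-17, -3), -46)), -1)) = Add(Add(112, 184), Pow(Add(Add(-112, 60), Add(51, -46)), -1)) = Add(296, Pow(Add(-52, 5), -1)) = Add(296, Pow(-47, -1)) = Add(296, Rational(-1, 47)) = Rational(13911, 47)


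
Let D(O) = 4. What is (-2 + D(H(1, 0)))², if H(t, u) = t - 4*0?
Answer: 4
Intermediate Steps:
H(t, u) = t (H(t, u) = t + 0 = t)
(-2 + D(H(1, 0)))² = (-2 + 4)² = 2² = 4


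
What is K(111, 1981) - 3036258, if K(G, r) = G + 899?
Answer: -3035248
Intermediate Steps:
K(G, r) = 899 + G
K(111, 1981) - 3036258 = (899 + 111) - 3036258 = 1010 - 3036258 = -3035248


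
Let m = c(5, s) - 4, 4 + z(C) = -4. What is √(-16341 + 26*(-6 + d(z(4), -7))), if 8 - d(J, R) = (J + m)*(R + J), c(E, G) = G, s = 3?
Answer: I*√19799 ≈ 140.71*I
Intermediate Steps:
z(C) = -8 (z(C) = -4 - 4 = -8)
m = -1 (m = 3 - 4 = -1)
d(J, R) = 8 - (-1 + J)*(J + R) (d(J, R) = 8 - (J - 1)*(R + J) = 8 - (-1 + J)*(J + R))
√(-16341 + 26*(-6 + d(z(4), -7))) = √(-16341 + 26*(-6 + (8 - 8 - 7 - 1*(-8)² - 1*(-8)*(-7)))) = √(-16341 + 26*(-6 + (8 - 8 - 7 - 1*64 - 56))) = √(-16341 + 26*(-6 + (8 - 8 - 7 - 64 - 56))) = √(-16341 + 26*(-6 - 127)) = √(-16341 + 26*(-133)) = √(-16341 - 3458) = √(-19799) = I*√19799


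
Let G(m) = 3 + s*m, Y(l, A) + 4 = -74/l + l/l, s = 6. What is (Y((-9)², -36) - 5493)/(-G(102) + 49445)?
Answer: -44525/395523 ≈ -0.11257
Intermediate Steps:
Y(l, A) = -3 - 74/l (Y(l, A) = -4 + (-74/l + l/l) = -4 + (-74/l + 1) = -4 + (1 - 74/l) = -3 - 74/l)
G(m) = 3 + 6*m
(Y((-9)², -36) - 5493)/(-G(102) + 49445) = ((-3 - 74/((-9)²)) - 5493)/(-(3 + 6*102) + 49445) = ((-3 - 74/81) - 5493)/(-(3 + 612) + 49445) = ((-3 - 74*1/81) - 5493)/(-1*615 + 49445) = ((-3 - 74/81) - 5493)/(-615 + 49445) = (-317/81 - 5493)/48830 = -445250/81*1/48830 = -44525/395523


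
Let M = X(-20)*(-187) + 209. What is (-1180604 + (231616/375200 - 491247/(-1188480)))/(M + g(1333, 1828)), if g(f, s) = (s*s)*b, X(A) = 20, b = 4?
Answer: -156682070232597/1773425957648000 ≈ -0.088350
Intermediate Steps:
g(f, s) = 4*s² (g(f, s) = (s*s)*4 = s²*4 = 4*s²)
M = -3531 (M = 20*(-187) + 209 = -3740 + 209 = -3531)
(-1180604 + (231616/375200 - 491247/(-1188480)))/(M + g(1333, 1828)) = (-1180604 + (231616/375200 - 491247/(-1188480)))/(-3531 + 4*1828²) = (-1180604 + (231616*(1/375200) - 491247*(-1/1188480)))/(-3531 + 4*3341584) = (-1180604 + (1034/1675 + 163749/396160))/(-3531 + 13366336) = (-1180604 + 136781803/132713600)/13362805 = -156682070232597/132713600*1/13362805 = -156682070232597/1773425957648000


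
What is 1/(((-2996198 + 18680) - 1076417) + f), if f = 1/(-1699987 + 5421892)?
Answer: -3721905/15088360946174 ≈ -2.4667e-7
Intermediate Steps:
f = 1/3721905 ≈ 2.6868e-7
1/(((-2996198 + 18680) - 1076417) + f) = 1/(((-2996198 + 18680) - 1076417) + 1/3721905) = 1/((-2977518 - 1076417) + 1/3721905) = 1/(-4053935 + 1/3721905) = 1/(-15088360946174/3721905) = -3721905/15088360946174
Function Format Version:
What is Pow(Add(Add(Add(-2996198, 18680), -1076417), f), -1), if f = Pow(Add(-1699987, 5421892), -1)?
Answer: Rational(-3721905, 15088360946174) ≈ -2.4667e-7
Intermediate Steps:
f = Rational(1, 3721905) (f = Pow(3721905, -1) = Rational(1, 3721905) ≈ 2.6868e-7)
Pow(Add(Add(Add(-2996198, 18680), -1076417), f), -1) = Pow(Add(Add(Add(-2996198, 18680), -1076417), Rational(1, 3721905)), -1) = Pow(Add(Add(-2977518, -1076417), Rational(1, 3721905)), -1) = Pow(Add(-4053935, Rational(1, 3721905)), -1) = Pow(Rational(-15088360946174, 3721905), -1) = Rational(-3721905, 15088360946174)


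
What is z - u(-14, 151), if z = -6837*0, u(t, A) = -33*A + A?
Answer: 4832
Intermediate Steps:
u(t, A) = -32*A
z = 0
z - u(-14, 151) = 0 - (-32)*151 = 0 - 1*(-4832) = 0 + 4832 = 4832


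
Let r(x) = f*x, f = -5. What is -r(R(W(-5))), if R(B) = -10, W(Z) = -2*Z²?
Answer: -50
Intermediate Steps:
r(x) = -5*x
-r(R(W(-5))) = -(-5)*(-10) = -1*50 = -50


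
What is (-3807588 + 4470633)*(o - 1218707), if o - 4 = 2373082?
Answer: 765405224055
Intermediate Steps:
o = 2373086 (o = 4 + 2373082 = 2373086)
(-3807588 + 4470633)*(o - 1218707) = (-3807588 + 4470633)*(2373086 - 1218707) = 663045*1154379 = 765405224055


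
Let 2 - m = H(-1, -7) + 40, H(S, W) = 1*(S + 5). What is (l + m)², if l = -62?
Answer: 10816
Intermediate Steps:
H(S, W) = 5 + S (H(S, W) = 1*(5 + S) = 5 + S)
m = -42 (m = 2 - ((5 - 1) + 40) = 2 - (4 + 40) = 2 - 1*44 = 2 - 44 = -42)
(l + m)² = (-62 - 42)² = (-104)² = 10816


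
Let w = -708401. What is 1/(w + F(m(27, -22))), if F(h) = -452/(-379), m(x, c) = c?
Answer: -379/268483527 ≈ -1.4116e-6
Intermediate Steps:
F(h) = 452/379 (F(h) = -452*(-1/379) = 452/379)
1/(w + F(m(27, -22))) = 1/(-708401 + 452/379) = 1/(-268483527/379) = -379/268483527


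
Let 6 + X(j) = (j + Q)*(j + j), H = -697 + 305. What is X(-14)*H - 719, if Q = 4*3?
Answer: -20319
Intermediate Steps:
Q = 12
H = -392
X(j) = -6 + 2*j*(12 + j) (X(j) = -6 + (j + 12)*(j + j) = -6 + (12 + j)*(2*j) = -6 + 2*j*(12 + j))
X(-14)*H - 719 = (-6 + 2*(-14)² + 24*(-14))*(-392) - 719 = (-6 + 2*196 - 336)*(-392) - 719 = (-6 + 392 - 336)*(-392) - 719 = 50*(-392) - 719 = -19600 - 719 = -20319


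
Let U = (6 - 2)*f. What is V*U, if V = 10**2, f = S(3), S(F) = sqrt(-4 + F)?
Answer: 400*I ≈ 400.0*I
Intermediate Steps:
f = I (f = sqrt(-4 + 3) = sqrt(-1) = I ≈ 1.0*I)
V = 100
U = 4*I (U = (6 - 2)*I = 4*I ≈ 4.0*I)
V*U = 100*(4*I) = 400*I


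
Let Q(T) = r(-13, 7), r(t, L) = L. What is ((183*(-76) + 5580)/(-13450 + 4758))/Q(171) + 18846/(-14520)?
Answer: -42739311/36810620 ≈ -1.1611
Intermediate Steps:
Q(T) = 7
((183*(-76) + 5580)/(-13450 + 4758))/Q(171) + 18846/(-14520) = ((183*(-76) + 5580)/(-13450 + 4758))/7 + 18846/(-14520) = ((-13908 + 5580)/(-8692))*(1/7) + 18846*(-1/14520) = -8328*(-1/8692)*(1/7) - 3141/2420 = (2082/2173)*(1/7) - 3141/2420 = 2082/15211 - 3141/2420 = -42739311/36810620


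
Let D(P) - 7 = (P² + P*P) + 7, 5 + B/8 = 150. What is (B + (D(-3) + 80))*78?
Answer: 99216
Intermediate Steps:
B = 1160 (B = -40 + 8*150 = -40 + 1200 = 1160)
D(P) = 14 + 2*P² (D(P) = 7 + ((P² + P*P) + 7) = 7 + ((P² + P²) + 7) = 7 + (2*P² + 7) = 7 + (7 + 2*P²) = 14 + 2*P²)
(B + (D(-3) + 80))*78 = (1160 + ((14 + 2*(-3)²) + 80))*78 = (1160 + ((14 + 2*9) + 80))*78 = (1160 + ((14 + 18) + 80))*78 = (1160 + (32 + 80))*78 = (1160 + 112)*78 = 1272*78 = 99216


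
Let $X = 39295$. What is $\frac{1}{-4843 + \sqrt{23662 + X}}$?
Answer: $- \frac{4843}{23391692} - \frac{\sqrt{62957}}{23391692} \approx -0.00021777$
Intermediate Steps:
$\frac{1}{-4843 + \sqrt{23662 + X}} = \frac{1}{-4843 + \sqrt{23662 + 39295}} = \frac{1}{-4843 + \sqrt{62957}}$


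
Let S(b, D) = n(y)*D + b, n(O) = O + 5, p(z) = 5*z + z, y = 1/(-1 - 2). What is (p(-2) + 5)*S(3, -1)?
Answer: 35/3 ≈ 11.667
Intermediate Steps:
y = -⅓ (y = 1/(-3) = -⅓ ≈ -0.33333)
p(z) = 6*z
n(O) = 5 + O
S(b, D) = b + 14*D/3 (S(b, D) = (5 - ⅓)*D + b = 14*D/3 + b = b + 14*D/3)
(p(-2) + 5)*S(3, -1) = (6*(-2) + 5)*(3 + (14/3)*(-1)) = (-12 + 5)*(3 - 14/3) = -7*(-5/3) = 35/3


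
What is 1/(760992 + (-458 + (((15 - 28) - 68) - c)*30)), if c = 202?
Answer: 1/752044 ≈ 1.3297e-6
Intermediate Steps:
1/(760992 + (-458 + (((15 - 28) - 68) - c)*30)) = 1/(760992 + (-458 + (((15 - 28) - 68) - 1*202)*30)) = 1/(760992 + (-458 + ((-13 - 68) - 202)*30)) = 1/(760992 + (-458 + (-81 - 202)*30)) = 1/(760992 + (-458 - 283*30)) = 1/(760992 + (-458 - 8490)) = 1/(760992 - 8948) = 1/752044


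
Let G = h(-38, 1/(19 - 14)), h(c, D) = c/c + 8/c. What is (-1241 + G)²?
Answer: 555262096/361 ≈ 1.5381e+6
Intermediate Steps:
h(c, D) = 1 + 8/c
G = 15/19 (G = (8 - 38)/(-38) = -1/38*(-30) = 15/19 ≈ 0.78947)
(-1241 + G)² = (-1241 + 15/19)² = (-23564/19)² = 555262096/361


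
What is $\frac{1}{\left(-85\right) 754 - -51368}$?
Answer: $- \frac{1}{12722} \approx -7.8604 \cdot 10^{-5}$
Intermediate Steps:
$\frac{1}{\left(-85\right) 754 - -51368} = \frac{1}{-64090 + 51368} = \frac{1}{-12722} = - \frac{1}{12722}$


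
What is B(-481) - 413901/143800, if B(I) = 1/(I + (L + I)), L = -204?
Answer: -241376183/83835400 ≈ -2.8792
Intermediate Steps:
B(I) = 1/(-204 + 2*I) (B(I) = 1/(I + (-204 + I)) = 1/(-204 + 2*I))
B(-481) - 413901/143800 = 1/(2*(-102 - 481)) - 413901/143800 = (½)/(-583) - 413901*1/143800 = (½)*(-1/583) - 413901/143800 = -1/1166 - 413901/143800 = -241376183/83835400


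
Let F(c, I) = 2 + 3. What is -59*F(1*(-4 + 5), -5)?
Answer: -295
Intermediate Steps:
F(c, I) = 5
-59*F(1*(-4 + 5), -5) = -59*5 = -295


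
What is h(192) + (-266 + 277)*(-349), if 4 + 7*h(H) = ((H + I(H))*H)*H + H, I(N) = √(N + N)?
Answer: 7051203/7 + 294912*√6/7 ≈ 1.1105e+6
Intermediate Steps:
I(N) = √2*√N (I(N) = √(2*N) = √2*√N)
h(H) = -4/7 + H/7 + H²*(H + √2*√H)/7 (h(H) = -4/7 + (((H + √2*√H)*H)*H + H)/7 = -4/7 + ((H*(H + √2*√H))*H + H)/7 = -4/7 + (H²*(H + √2*√H) + H)/7 = -4/7 + (H + H²*(H + √2*√H))/7 = -4/7 + (H/7 + H²*(H + √2*√H)/7) = -4/7 + H/7 + H²*(H + √2*√H)/7)
h(192) + (-266 + 277)*(-349) = (-4/7 + (⅐)*192 + (⅐)*192³ + √2*192^(5/2)/7) + (-266 + 277)*(-349) = (-4/7 + 192/7 + (⅐)*7077888 + √2*(294912*√3)/7) + 11*(-349) = (-4/7 + 192/7 + 7077888/7 + 294912*√6/7) - 3839 = (7078076/7 + 294912*√6/7) - 3839 = 7051203/7 + 294912*√6/7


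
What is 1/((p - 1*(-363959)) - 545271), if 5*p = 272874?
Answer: -5/633686 ≈ -7.8903e-6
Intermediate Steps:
p = 272874/5 (p = (⅕)*272874 = 272874/5 ≈ 54575.)
1/((p - 1*(-363959)) - 545271) = 1/((272874/5 - 1*(-363959)) - 545271) = 1/((272874/5 + 363959) - 545271) = 1/(2092669/5 - 545271) = 1/(-633686/5) = -5/633686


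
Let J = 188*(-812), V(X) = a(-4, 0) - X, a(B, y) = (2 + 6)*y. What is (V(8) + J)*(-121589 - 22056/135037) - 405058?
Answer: 2506540991034590/135037 ≈ 1.8562e+10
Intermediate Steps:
a(B, y) = 8*y
V(X) = -X (V(X) = 8*0 - X = 0 - X = -X)
J = -152656
(V(8) + J)*(-121589 - 22056/135037) - 405058 = (-1*8 - 152656)*(-121589 - 22056/135037) - 405058 = (-8 - 152656)*(-121589 - 22056*1/135037) - 405058 = -152664*(-121589 - 22056/135037) - 405058 = -152664*(-16419035849/135037) - 405058 = 2506595688851736/135037 - 405058 = 2506540991034590/135037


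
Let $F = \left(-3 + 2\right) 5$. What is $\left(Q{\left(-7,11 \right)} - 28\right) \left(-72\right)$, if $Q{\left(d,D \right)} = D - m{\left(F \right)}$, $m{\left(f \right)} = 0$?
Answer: $1224$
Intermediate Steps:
$F = -5$ ($F = \left(-1\right) 5 = -5$)
$Q{\left(d,D \right)} = D$ ($Q{\left(d,D \right)} = D - 0 = D + 0 = D$)
$\left(Q{\left(-7,11 \right)} - 28\right) \left(-72\right) = \left(11 - 28\right) \left(-72\right) = \left(-17\right) \left(-72\right) = 1224$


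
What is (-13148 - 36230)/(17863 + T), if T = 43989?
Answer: -3527/4418 ≈ -0.79832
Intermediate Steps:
(-13148 - 36230)/(17863 + T) = (-13148 - 36230)/(17863 + 43989) = -49378/61852 = -49378*1/61852 = -3527/4418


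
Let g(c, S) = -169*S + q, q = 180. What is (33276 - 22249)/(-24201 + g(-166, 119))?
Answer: -11027/44132 ≈ -0.24986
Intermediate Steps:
g(c, S) = 180 - 169*S (g(c, S) = -169*S + 180 = 180 - 169*S)
(33276 - 22249)/(-24201 + g(-166, 119)) = (33276 - 22249)/(-24201 + (180 - 169*119)) = 11027/(-24201 + (180 - 20111)) = 11027/(-24201 - 19931) = 11027/(-44132) = 11027*(-1/44132) = -11027/44132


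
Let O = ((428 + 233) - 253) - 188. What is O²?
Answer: 48400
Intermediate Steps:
O = 220 (O = (661 - 253) - 188 = 408 - 188 = 220)
O² = 220² = 48400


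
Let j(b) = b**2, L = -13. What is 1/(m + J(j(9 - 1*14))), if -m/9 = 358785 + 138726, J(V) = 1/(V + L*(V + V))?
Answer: -625/2798499376 ≈ -2.2333e-7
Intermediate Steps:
J(V) = -1/(25*V) (J(V) = 1/(V - 13*(V + V)) = 1/(V - 26*V) = 1/(-25*V) = -1/(25*V))
m = -4477599 (m = -9*(358785 + 138726) = -9*497511 = -4477599)
1/(m + J(j(9 - 1*14))) = 1/(-4477599 - 1/(25*(9 - 1*14)**2)) = 1/(-4477599 - 1/(25*(9 - 14)**2)) = 1/(-4477599 - 1/(25*((-5)**2))) = 1/(-4477599 - 1/25/25) = 1/(-4477599 - 1/25*1/25) = 1/(-4477599 - 1/625) = 1/(-2798499376/625) = -625/2798499376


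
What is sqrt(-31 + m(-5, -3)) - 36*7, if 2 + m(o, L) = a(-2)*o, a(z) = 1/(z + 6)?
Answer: -252 + I*sqrt(137)/2 ≈ -252.0 + 5.8523*I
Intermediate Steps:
a(z) = 1/(6 + z)
m(o, L) = -2 + o/4 (m(o, L) = -2 + o/(6 - 2) = -2 + o/4)
sqrt(-31 + m(-5, -3)) - 36*7 = sqrt(-31 + (-2 + (1/4)*(-5))) - 36*7 = sqrt(-31 + (-2 - 5/4)) - 252 = sqrt(-31 - 13/4) - 252 = sqrt(-137/4) - 252 = I*sqrt(137)/2 - 252 = -252 + I*sqrt(137)/2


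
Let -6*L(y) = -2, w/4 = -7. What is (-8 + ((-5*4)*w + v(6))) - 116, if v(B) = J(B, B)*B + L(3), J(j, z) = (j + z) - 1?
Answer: 1507/3 ≈ 502.33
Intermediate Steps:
w = -28 (w = 4*(-7) = -28)
L(y) = ⅓ (L(y) = -⅙*(-2) = ⅓)
J(j, z) = -1 + j + z
v(B) = ⅓ + B*(-1 + 2*B) (v(B) = (-1 + B + B)*B + ⅓ = (-1 + 2*B)*B + ⅓ = B*(-1 + 2*B) + ⅓ = ⅓ + B*(-1 + 2*B))
(-8 + ((-5*4)*w + v(6))) - 116 = (-8 + (-5*4*(-28) + (⅓ - 1*6 + 2*6²))) - 116 = (-8 + (-20*(-28) + (⅓ - 6 + 2*36))) - 116 = (-8 + (560 + (⅓ - 6 + 72))) - 116 = (-8 + (560 + 199/3)) - 116 = (-8 + 1879/3) - 116 = 1855/3 - 116 = 1507/3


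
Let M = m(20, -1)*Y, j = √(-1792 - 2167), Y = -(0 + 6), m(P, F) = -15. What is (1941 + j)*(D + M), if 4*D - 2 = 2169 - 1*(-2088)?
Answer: 8965479/4 + 4619*I*√3959/4 ≈ 2.2414e+6 + 72658.0*I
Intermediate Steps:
D = 4259/4 (D = ½ + (2169 - 1*(-2088))/4 = ½ + (2169 + 2088)/4 = ½ + (¼)*4257 = ½ + 4257/4 = 4259/4 ≈ 1064.8)
Y = -6 (Y = -1*6 = -6)
j = I*√3959 (j = √(-3959) = I*√3959 ≈ 62.921*I)
M = 90 (M = -15*(-6) = 90)
(1941 + j)*(D + M) = (1941 + I*√3959)*(4259/4 + 90) = (1941 + I*√3959)*(4619/4) = 8965479/4 + 4619*I*√3959/4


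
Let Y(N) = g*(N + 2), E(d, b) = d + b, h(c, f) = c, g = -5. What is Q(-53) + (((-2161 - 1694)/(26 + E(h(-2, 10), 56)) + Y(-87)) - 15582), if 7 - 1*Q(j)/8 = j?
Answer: -235603/16 ≈ -14725.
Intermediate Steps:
Q(j) = 56 - 8*j
E(d, b) = b + d
Y(N) = -10 - 5*N (Y(N) = -5*(N + 2) = -5*(2 + N) = -10 - 5*N)
Q(-53) + (((-2161 - 1694)/(26 + E(h(-2, 10), 56)) + Y(-87)) - 15582) = (56 - 8*(-53)) + (((-2161 - 1694)/(26 + (56 - 2)) + (-10 - 5*(-87))) - 15582) = (56 + 424) + ((-3855/(26 + 54) + (-10 + 435)) - 15582) = 480 + ((-3855/80 + 425) - 15582) = 480 + ((-3855*1/80 + 425) - 15582) = 480 + ((-771/16 + 425) - 15582) = 480 + (6029/16 - 15582) = 480 - 243283/16 = -235603/16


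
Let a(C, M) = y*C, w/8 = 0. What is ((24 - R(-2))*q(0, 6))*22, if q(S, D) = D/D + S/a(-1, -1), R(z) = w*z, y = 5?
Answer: 528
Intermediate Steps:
w = 0 (w = 8*0 = 0)
a(C, M) = 5*C
R(z) = 0 (R(z) = 0*z = 0)
q(S, D) = 1 - S/5 (q(S, D) = D/D + S/((5*(-1))) = 1 + S/(-5) = 1 + S*(-⅕) = 1 - S/5)
((24 - R(-2))*q(0, 6))*22 = ((24 - 1*0)*(1 - ⅕*0))*22 = ((24 + 0)*(1 + 0))*22 = (24*1)*22 = 24*22 = 528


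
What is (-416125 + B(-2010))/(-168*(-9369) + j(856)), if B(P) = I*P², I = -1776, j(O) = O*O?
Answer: -7175633725/2306728 ≈ -3110.7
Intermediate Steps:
j(O) = O²
B(P) = -1776*P²
(-416125 + B(-2010))/(-168*(-9369) + j(856)) = (-416125 - 1776*(-2010)²)/(-168*(-9369) + 856²) = (-416125 - 1776*4040100)/(1573992 + 732736) = (-416125 - 7175217600)/2306728 = -7175633725*1/2306728 = -7175633725/2306728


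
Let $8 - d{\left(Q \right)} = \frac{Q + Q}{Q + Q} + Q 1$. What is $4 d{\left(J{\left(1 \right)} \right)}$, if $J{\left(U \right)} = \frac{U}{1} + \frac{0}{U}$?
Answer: $24$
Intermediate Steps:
$J{\left(U \right)} = U$ ($J{\left(U \right)} = U 1 + 0 = U + 0 = U$)
$d{\left(Q \right)} = 7 - Q$ ($d{\left(Q \right)} = 8 - \left(\frac{Q + Q}{Q + Q} + Q 1\right) = 8 - \left(\frac{2 Q}{2 Q} + Q\right) = 8 - \left(2 Q \frac{1}{2 Q} + Q\right) = 8 - \left(1 + Q\right) = 7 - Q$)
$4 d{\left(J{\left(1 \right)} \right)} = 4 \left(7 - 1\right) = 4 \cdot 6 = 24$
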